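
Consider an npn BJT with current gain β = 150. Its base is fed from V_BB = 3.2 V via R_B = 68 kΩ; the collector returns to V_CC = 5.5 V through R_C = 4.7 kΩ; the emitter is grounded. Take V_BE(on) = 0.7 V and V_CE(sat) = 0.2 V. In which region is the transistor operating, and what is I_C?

saturation; I_C ≈ 1.1 mA

Assume active: I_B = (3.2 − 0.7)/68 = 0.0368 mA, giving I_C = β·I_B = 5.51 mA.
But then V_CE = 5.5 − 5.51×4.7 = -20.4 V < V_CE(sat) = 0.2 V — impossible in the active region.
So the transistor is saturated. With V_CE = 0.2 V, I_C = (V_CC − 0.2)/R_C = 5.3/4.7 = 1.13 mA.
Check: β·I_B = 5.51 mA > I_C = 1.13 mA, confirming saturation.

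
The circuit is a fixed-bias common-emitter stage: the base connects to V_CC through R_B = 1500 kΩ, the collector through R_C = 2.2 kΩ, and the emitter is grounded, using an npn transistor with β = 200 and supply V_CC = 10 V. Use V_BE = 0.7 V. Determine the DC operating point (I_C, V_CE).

Base loop: V_CC = I_B·R_B + V_BE, so I_B = (10 − 0.7)/1500 kΩ = 0.0062 mA.
In the active region I_C = β·I_B = 200 × 0.0062 = 1.24 mA.
Collector loop: V_CE = V_CC − I_C·R_C = 10 − 1.24×2.2 = 7.27 V.
Since V_CE = 7.27 V > V_CE(sat) ≈ 0.2 V, the transistor is in the active region as assumed.

I_C ≈ 1.2 mA, V_CE ≈ 7.3 V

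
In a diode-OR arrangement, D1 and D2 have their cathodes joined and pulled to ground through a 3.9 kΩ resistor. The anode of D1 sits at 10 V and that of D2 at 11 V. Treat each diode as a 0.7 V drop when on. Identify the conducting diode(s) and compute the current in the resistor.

Assume both conduct. Then node N would need to be at both 10−0.7 = 9.3 V and 11−0.7 = 10.3 V, which is impossible.
Assume only D2 conducts: V_N = 11 − 0.7 = 10.3 V, so I_R = 10.3/3.9 = 2.64 mA.
Check D1: its anode-to-cathode voltage is 10 − 10.3 = -0.3 V < 0.7 V, so it is off. The assumption is consistent.

Only D2 conducts; I_R ≈ 2.6 mA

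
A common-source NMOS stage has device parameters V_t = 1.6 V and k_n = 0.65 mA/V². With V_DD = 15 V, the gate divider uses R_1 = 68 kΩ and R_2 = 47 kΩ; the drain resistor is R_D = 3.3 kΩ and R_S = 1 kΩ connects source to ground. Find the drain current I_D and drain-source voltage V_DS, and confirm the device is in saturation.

V_G = V_DD·R_2/(R_1+R_2) = 15×47/115 = 6.13 V.
Assume saturation: I_D = (k_n/2)(V_GS − V_t)² with V_GS = V_G − I_D·R_S = 6.13 − 1·I_D.
Substituting gives 0.325·I_D² − 3.94·I_D + 6.67 = 0, with roots I_D = 2.03 or 10.1 mA.
The root I_D = 10.1 mA gives V_GS = -3.98 V ≤ V_t, so take I_D = 2.03 mA.
Then V_GS = 4.1 V and V_DS = V_DD − I_D(R_D+R_S) = 15 − 2.03×4.3 = 6.27 V.
Saturation requires V_DS ≥ V_GS − V_t = 2.5 V; 6.27 ≥ 2.5 ✓.

I_D ≈ 2 mA, V_DS ≈ 6.3 V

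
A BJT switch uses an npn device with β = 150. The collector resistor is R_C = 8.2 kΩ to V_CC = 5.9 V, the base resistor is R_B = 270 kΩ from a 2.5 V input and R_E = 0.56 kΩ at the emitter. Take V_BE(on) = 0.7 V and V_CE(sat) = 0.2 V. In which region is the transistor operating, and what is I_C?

saturation; I_C ≈ 0.65 mA

Assume active: I_B = (2.5 − 0.7)/(270 + 151×0.56) = 0.00508 mA, I_C = β·I_B = 0.762 mA.
Then V_CE = 5.9 − 0.762×8.2 − 0.767×0.56 = -0.774 V < 0.2 V — the active assumption fails.
Re-solve with V_CE = 0.2 V. KCL at the emitter: V_E/R_E = (V_BB−0.7−V_E)/R_B + (V_CC−0.2−V_E)/R_C, giving V_E = 0.367 V.
I_C = (V_CC − 0.2 − V_E)/R_C = (5.7 − 0.367)/8.2 = 0.65 mA.
Check: I_B = (1.8 − 0.367)/270 = 0.00531 mA, and β·I_B = 0.796 mA > I_C, confirming saturation.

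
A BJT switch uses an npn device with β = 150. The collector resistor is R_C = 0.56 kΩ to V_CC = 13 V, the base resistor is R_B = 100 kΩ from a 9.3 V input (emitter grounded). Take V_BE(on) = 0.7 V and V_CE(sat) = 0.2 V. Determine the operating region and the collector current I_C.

Assume active. Base-emitter loop: I_B = (V_BB − V_BE)/R_B = (9.3 − 0.7)/100 = 0.086 mA.
I_C = β·I_B = 150×0.086 = 12.9 mA.
V_CE = V_CC − I_C·R_C = 13 − 12.9×0.56 = 5.78 V > V_CE(sat), so the active-region assumption holds.

active; I_C ≈ 13 mA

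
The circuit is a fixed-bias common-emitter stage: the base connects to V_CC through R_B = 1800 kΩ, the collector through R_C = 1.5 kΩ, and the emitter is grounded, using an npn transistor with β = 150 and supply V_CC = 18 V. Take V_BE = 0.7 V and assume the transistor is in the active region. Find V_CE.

Base loop: V_CC = I_B·R_B + V_BE, so I_B = (18 − 0.7)/1800 kΩ = 0.00961 mA.
In the active region I_C = β·I_B = 150 × 0.00961 = 1.44 mA.
Collector loop: V_CE = V_CC − I_C·R_C = 18 − 1.44×1.5 = 15.8 V.
Since V_CE = 15.8 V > V_CE(sat) ≈ 0.2 V, the transistor is in the active region as assumed.

V_CE ≈ 16 V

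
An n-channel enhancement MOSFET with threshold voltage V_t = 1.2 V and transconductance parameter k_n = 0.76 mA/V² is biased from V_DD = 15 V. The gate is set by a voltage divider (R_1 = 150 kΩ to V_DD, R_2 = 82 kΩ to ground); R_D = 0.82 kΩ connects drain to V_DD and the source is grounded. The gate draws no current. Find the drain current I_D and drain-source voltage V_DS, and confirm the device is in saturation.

I_D ≈ 6.4 mA, V_DS ≈ 9.8 V

V_G = V_DD·R_2/(R_1+R_2) = 15×82/232 = 5.3 V. With the source grounded, V_GS = V_G = 5.3 V.
Assume saturation: I_D = (k_n/2)(V_GS − V_t)² = (0.76/2)×(5.3 − 1.2)² = 0.38×4.1² = 6.39 mA.
V_DS = V_DD − I_D·R_D = 15 − 6.39×0.82 = 9.76 V.
Saturation requires V_DS ≥ V_GS − V_t = 4.1 V; 9.76 ≥ 4.1 ✓.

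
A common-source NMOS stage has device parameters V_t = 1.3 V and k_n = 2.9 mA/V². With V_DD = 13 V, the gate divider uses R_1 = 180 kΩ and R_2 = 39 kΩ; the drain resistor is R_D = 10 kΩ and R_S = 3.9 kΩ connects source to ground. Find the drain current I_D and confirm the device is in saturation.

V_G = V_DD·R_2/(R_1+R_2) = 13×39/219 = 2.32 V.
Assume saturation: I_D = (k_n/2)(V_GS − V_t)² with V_GS = V_G − I_D·R_S = 2.32 − 3.9·I_D.
Substituting gives 22.1·I_D² − 12.5·I_D + 1.49 = 0, with roots I_D = 0.172 or 0.394 mA.
The root I_D = 0.394 mA gives V_GS = 0.779 V ≤ V_t, so take I_D = 0.172 mA.
Then V_GS = 1.64 V and V_DS = V_DD − I_D(R_D+R_S) = 13 − 0.172×13.9 = 10.6 V.
Saturation requires V_DS ≥ V_GS − V_t = 0.344 V; 10.6 ≥ 0.344 ✓.

I_D ≈ 0.17 mA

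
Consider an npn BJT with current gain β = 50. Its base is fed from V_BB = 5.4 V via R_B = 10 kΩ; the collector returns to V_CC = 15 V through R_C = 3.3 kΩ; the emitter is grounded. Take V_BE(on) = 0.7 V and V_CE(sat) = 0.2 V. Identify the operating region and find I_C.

Assume active: I_B = (5.4 − 0.7)/10 = 0.47 mA, giving I_C = β·I_B = 23.5 mA.
But then V_CE = 15 − 23.5×3.3 = -62.5 V < V_CE(sat) = 0.2 V — impossible in the active region.
So the transistor is saturated. With V_CE = 0.2 V, I_C = (V_CC − 0.2)/R_C = 14.8/3.3 = 4.48 mA.
Check: β·I_B = 23.5 mA > I_C = 4.48 mA, confirming saturation.

saturation; I_C ≈ 4.5 mA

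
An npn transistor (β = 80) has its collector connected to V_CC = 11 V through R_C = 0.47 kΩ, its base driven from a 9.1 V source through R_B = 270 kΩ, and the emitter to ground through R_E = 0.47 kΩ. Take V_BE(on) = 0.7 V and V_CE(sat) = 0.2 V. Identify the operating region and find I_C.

Assume active. Base-emitter loop: I_B = (V_BB − V_BE)/(R_B + (β+1)R_E) = (9.1 − 0.7)/(270 + 81×0.47) = 0.0273 mA.
I_C = β·I_B = 80×0.0273 = 2.18 mA.
V_CE = V_CC − I_C·R_C − I_E·R_E = 11 − 2.18×0.47 − 2.21×0.47 = 8.94 V > V_CE(sat), so the active-region assumption holds.

active; I_C ≈ 2.2 mA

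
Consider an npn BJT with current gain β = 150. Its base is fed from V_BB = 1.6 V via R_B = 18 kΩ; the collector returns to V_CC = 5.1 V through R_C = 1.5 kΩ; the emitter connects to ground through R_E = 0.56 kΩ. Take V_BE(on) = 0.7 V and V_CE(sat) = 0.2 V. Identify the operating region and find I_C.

Assume active. Base-emitter loop: I_B = (V_BB − V_BE)/(R_B + (β+1)R_E) = (1.6 − 0.7)/(18 + 151×0.56) = 0.00878 mA.
I_C = β·I_B = 150×0.00878 = 1.32 mA.
V_CE = V_CC − I_C·R_C − I_E·R_E = 5.1 − 1.32×1.5 − 1.33×0.56 = 2.38 V > V_CE(sat), so the active-region assumption holds.

active; I_C ≈ 1.3 mA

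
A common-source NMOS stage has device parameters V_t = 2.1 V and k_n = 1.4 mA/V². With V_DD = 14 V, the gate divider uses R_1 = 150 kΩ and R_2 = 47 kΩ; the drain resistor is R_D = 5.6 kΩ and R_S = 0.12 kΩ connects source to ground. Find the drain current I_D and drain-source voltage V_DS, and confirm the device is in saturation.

V_G = V_DD·R_2/(R_1+R_2) = 14×47/197 = 3.34 V.
Assume saturation: I_D = (k_n/2)(V_GS − V_t)² with V_GS = V_G − I_D·R_S = 3.34 − 0.12·I_D.
Substituting gives 0.0101·I_D² − 1.21·I_D + 1.08 = 0, with roots I_D = 0.898 or 119 mA.
The root I_D = 119 mA gives V_GS = -10.9 V ≤ V_t, so take I_D = 0.898 mA.
Then V_GS = 3.23 V and V_DS = V_DD − I_D(R_D+R_S) = 14 − 0.898×5.72 = 8.87 V.
Saturation requires V_DS ≥ V_GS − V_t = 1.13 V; 8.87 ≥ 1.13 ✓.

I_D ≈ 0.9 mA, V_DS ≈ 8.9 V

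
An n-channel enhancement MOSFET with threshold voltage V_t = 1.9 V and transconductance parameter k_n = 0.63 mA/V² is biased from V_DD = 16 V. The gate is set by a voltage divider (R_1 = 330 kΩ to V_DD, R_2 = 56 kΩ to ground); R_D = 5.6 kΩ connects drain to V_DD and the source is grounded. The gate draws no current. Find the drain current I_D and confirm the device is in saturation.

V_G = V_DD·R_2/(R_1+R_2) = 16×56/386 = 2.32 V. With the source grounded, V_GS = V_G = 2.32 V.
Assume saturation: I_D = (k_n/2)(V_GS − V_t)² = (0.63/2)×(2.32 − 1.9)² = 0.315×0.421² = 0.0559 mA.
V_DS = V_DD − I_D·R_D = 16 − 0.0559×5.6 = 15.7 V.
Saturation requires V_DS ≥ V_GS − V_t = 0.421 V; 15.7 ≥ 0.421 ✓.

I_D ≈ 0.056 mA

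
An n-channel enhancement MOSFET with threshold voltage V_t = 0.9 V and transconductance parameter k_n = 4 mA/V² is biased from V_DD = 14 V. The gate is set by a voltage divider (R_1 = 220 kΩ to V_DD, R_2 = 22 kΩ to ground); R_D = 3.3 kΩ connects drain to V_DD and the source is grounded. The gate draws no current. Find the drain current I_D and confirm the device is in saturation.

I_D ≈ 0.28 mA

V_G = V_DD·R_2/(R_1+R_2) = 14×22/242 = 1.27 V. With the source grounded, V_GS = V_G = 1.27 V.
Assume saturation: I_D = (k_n/2)(V_GS − V_t)² = (4/2)×(1.27 − 0.9)² = 2×0.373² = 0.278 mA.
V_DS = V_DD − I_D·R_D = 14 − 0.278×3.3 = 13.1 V.
Saturation requires V_DS ≥ V_GS − V_t = 0.373 V; 13.1 ≥ 0.373 ✓.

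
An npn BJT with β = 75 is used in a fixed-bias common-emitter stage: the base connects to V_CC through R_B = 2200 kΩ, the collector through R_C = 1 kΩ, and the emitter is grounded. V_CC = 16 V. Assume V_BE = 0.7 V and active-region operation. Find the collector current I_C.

I_C ≈ 0.52 mA

Base loop: V_CC = I_B·R_B + V_BE, so I_B = (16 − 0.7)/2200 kΩ = 0.00695 mA.
In the active region I_C = β·I_B = 75 × 0.00695 = 0.522 mA.
Collector loop: V_CE = V_CC − I_C·R_C = 16 − 0.522×1 = 15.5 V.
Since V_CE = 15.5 V > V_CE(sat) ≈ 0.2 V, the transistor is in the active region as assumed.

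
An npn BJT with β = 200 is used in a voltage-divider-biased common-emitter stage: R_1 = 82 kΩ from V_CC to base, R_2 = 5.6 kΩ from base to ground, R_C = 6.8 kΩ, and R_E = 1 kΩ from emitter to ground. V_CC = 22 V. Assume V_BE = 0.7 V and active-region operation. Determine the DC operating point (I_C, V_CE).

I_C ≈ 0.69 mA, V_CE ≈ 17 V

Thevenize the base divider: V_Th = V_CC·R_2/(R_1+R_2) = 22×5.6/87.6 = 1.41 V, R_Th = R_1‖R_2 = 5.24 kΩ.
Base-emitter loop: V_Th = I_B·R_Th + V_BE + (β+1)I_B·R_E, so I_B = (1.41 − 0.7) / (5.24 + 201×1) = 0.00343 mA.
I_C = β·I_B = 200×0.00343 = 0.685 mA, and I_E = (β+1)I_B = 0.688 mA.
V_CE = V_CC − I_C·R_C − I_E·R_E = 22 − 0.685×6.8 − 0.688×1 = 16.7 V.
V_CE = 16.7 V > 0.2 V confirms active-region operation.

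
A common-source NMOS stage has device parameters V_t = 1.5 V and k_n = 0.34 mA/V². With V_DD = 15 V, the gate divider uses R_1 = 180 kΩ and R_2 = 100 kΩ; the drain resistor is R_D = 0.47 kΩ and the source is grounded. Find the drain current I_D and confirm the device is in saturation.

I_D ≈ 2.5 mA

V_G = V_DD·R_2/(R_1+R_2) = 15×100/280 = 5.36 V. With the source grounded, V_GS = V_G = 5.36 V.
Assume saturation: I_D = (k_n/2)(V_GS − V_t)² = (0.34/2)×(5.36 − 1.5)² = 0.17×3.86² = 2.53 mA.
V_DS = V_DD − I_D·R_D = 15 − 2.53×0.47 = 13.8 V.
Saturation requires V_DS ≥ V_GS − V_t = 3.86 V; 13.8 ≥ 3.86 ✓.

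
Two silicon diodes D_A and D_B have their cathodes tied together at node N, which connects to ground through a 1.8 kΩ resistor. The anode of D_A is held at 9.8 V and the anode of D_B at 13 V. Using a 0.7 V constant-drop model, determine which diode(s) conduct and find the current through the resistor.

Only D_B conducts; I_R ≈ 6.8 mA

Assume both conduct. Then node N would need to be at both 9.8−0.7 = 9.1 V and 13−0.7 = 12.3 V, which is impossible.
Assume only D_B conducts: V_N = 13 − 0.7 = 12.3 V, so I_R = 12.3/1.8 = 6.83 mA.
Check D_A: its anode-to-cathode voltage is 9.8 − 12.3 = -2.5 V < 0.7 V, so it is off. The assumption is consistent.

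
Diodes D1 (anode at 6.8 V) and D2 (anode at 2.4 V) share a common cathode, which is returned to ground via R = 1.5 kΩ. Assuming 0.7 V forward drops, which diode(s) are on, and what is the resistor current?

Only D1 conducts; I_R ≈ 4.1 mA

Assume both conduct. Then node N would need to be at both 6.8−0.7 = 6.1 V and 2.4−0.7 = 1.7 V, which is impossible.
Assume only D1 conducts: V_N = 6.8 − 0.7 = 6.1 V, so I_R = 6.1/1.5 = 4.07 mA.
Check D2: its anode-to-cathode voltage is 2.4 − 6.1 = -3.7 V < 0.7 V, so it is off. The assumption is consistent.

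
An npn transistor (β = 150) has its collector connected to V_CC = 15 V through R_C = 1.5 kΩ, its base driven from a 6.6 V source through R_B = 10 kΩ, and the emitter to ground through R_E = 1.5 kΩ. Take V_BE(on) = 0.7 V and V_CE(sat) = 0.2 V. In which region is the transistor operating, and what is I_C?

active; I_C ≈ 3.7 mA

Assume active. Base-emitter loop: I_B = (V_BB − V_BE)/(R_B + (β+1)R_E) = (6.6 − 0.7)/(10 + 151×1.5) = 0.0249 mA.
I_C = β·I_B = 150×0.0249 = 3.74 mA.
V_CE = V_CC − I_C·R_C − I_E·R_E = 15 − 3.74×1.5 − 3.77×1.5 = 3.74 V > V_CE(sat), so the active-region assumption holds.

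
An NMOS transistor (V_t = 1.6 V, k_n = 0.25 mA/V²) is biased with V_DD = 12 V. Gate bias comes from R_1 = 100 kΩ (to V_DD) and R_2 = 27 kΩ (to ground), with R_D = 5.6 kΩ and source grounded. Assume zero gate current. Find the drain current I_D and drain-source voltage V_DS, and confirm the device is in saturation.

I_D ≈ 0.11 mA, V_DS ≈ 11 V

V_G = V_DD·R_2/(R_1+R_2) = 12×27/127 = 2.55 V. With the source grounded, V_GS = V_G = 2.55 V.
Assume saturation: I_D = (k_n/2)(V_GS − V_t)² = (0.25/2)×(2.55 − 1.6)² = 0.125×0.951² = 0.113 mA.
V_DS = V_DD − I_D·R_D = 12 − 0.113×5.6 = 11.4 V.
Saturation requires V_DS ≥ V_GS − V_t = 0.951 V; 11.4 ≥ 0.951 ✓.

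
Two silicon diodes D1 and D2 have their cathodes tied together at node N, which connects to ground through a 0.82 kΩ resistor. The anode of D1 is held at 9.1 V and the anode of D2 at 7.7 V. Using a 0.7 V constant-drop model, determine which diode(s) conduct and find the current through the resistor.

Assume both conduct. Then node N would need to be at both 9.1−0.7 = 8.4 V and 7.7−0.7 = 7 V, which is impossible.
Assume only D1 conducts: V_N = 9.1 − 0.7 = 8.4 V, so I_R = 8.4/0.82 = 10.2 mA.
Check D2: its anode-to-cathode voltage is 7.7 − 8.4 = -0.7 V < 0.7 V, so it is off. The assumption is consistent.

Only D1 conducts; I_R ≈ 10 mA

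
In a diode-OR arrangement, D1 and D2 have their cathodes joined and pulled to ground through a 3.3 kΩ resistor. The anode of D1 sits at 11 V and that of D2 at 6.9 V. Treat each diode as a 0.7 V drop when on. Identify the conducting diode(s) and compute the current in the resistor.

Assume both conduct. Then node N would need to be at both 11−0.7 = 10.3 V and 6.9−0.7 = 6.2 V, which is impossible.
Assume only D1 conducts: V_N = 11 − 0.7 = 10.3 V, so I_R = 10.3/3.3 = 3.12 mA.
Check D2: its anode-to-cathode voltage is 6.9 − 10.3 = -3.4 V < 0.7 V, so it is off. The assumption is consistent.

Only D1 conducts; I_R ≈ 3.1 mA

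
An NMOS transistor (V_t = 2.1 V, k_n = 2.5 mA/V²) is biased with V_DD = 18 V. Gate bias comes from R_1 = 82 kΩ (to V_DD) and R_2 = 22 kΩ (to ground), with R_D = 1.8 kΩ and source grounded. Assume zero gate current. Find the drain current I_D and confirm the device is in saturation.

V_G = V_DD·R_2/(R_1+R_2) = 18×22/104 = 3.81 V. With the source grounded, V_GS = V_G = 3.81 V.
Assume saturation: I_D = (k_n/2)(V_GS − V_t)² = (2.5/2)×(3.81 − 2.1)² = 1.25×1.71² = 3.65 mA.
V_DS = V_DD − I_D·R_D = 18 − 3.65×1.8 = 11.4 V.
Saturation requires V_DS ≥ V_GS − V_t = 1.71 V; 11.4 ≥ 1.71 ✓.

I_D ≈ 3.6 mA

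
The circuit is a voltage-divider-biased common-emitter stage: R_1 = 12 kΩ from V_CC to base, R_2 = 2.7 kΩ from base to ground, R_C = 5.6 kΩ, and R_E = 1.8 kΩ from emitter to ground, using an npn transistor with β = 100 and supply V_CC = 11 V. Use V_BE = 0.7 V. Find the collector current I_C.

I_C ≈ 0.72 mA

Thevenize the base divider: V_Th = V_CC·R_2/(R_1+R_2) = 11×2.7/14.7 = 2.02 V, R_Th = R_1‖R_2 = 2.2 kΩ.
Base-emitter loop: V_Th = I_B·R_Th + V_BE + (β+1)I_B·R_E, so I_B = (2.02 − 0.7) / (2.2 + 101×1.8) = 0.00718 mA.
I_C = β·I_B = 100×0.00718 = 0.718 mA, and I_E = (β+1)I_B = 0.725 mA.
V_CE = V_CC − I_C·R_C − I_E·R_E = 11 − 0.718×5.6 − 0.725×1.8 = 5.68 V.
V_CE = 5.68 V > 0.2 V confirms active-region operation.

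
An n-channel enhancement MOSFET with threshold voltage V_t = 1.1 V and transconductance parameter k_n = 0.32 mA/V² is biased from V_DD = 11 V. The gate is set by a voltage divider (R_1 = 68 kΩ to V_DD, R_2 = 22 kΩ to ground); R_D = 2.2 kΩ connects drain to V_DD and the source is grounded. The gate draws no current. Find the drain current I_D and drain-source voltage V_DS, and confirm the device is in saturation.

V_G = V_DD·R_2/(R_1+R_2) = 11×22/90 = 2.69 V. With the source grounded, V_GS = V_G = 2.69 V.
Assume saturation: I_D = (k_n/2)(V_GS − V_t)² = (0.32/2)×(2.69 − 1.1)² = 0.16×1.59² = 0.404 mA.
V_DS = V_DD − I_D·R_D = 11 − 0.404×2.2 = 10.1 V.
Saturation requires V_DS ≥ V_GS − V_t = 1.59 V; 10.1 ≥ 1.59 ✓.

I_D ≈ 0.4 mA, V_DS ≈ 10 V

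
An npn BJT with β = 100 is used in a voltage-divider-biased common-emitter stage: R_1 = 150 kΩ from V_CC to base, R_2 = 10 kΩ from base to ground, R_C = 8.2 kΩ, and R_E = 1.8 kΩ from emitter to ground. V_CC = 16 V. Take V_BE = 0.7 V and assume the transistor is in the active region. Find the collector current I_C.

I_C ≈ 0.16 mA

Thevenize the base divider: V_Th = V_CC·R_2/(R_1+R_2) = 16×10/160 = 1 V, R_Th = R_1‖R_2 = 9.38 kΩ.
Base-emitter loop: V_Th = I_B·R_Th + V_BE + (β+1)I_B·R_E, so I_B = (1 − 0.7) / (9.38 + 101×1.8) = 0.00157 mA.
I_C = β·I_B = 100×0.00157 = 0.157 mA, and I_E = (β+1)I_B = 0.158 mA.
V_CE = V_CC − I_C·R_C − I_E·R_E = 16 − 0.157×8.2 − 0.158×1.8 = 14.4 V.
V_CE = 14.4 V > 0.2 V confirms active-region operation.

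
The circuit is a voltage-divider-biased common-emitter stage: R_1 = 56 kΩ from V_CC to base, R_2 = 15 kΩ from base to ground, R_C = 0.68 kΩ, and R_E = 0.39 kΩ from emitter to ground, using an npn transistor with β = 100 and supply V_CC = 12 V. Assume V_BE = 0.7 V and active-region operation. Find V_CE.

V_CE ≈ 8.2 V

Thevenize the base divider: V_Th = V_CC·R_2/(R_1+R_2) = 12×15/71 = 2.54 V, R_Th = R_1‖R_2 = 11.8 kΩ.
Base-emitter loop: V_Th = I_B·R_Th + V_BE + (β+1)I_B·R_E, so I_B = (2.54 − 0.7) / (11.8 + 101×0.39) = 0.0358 mA.
I_C = β·I_B = 100×0.0358 = 3.58 mA, and I_E = (β+1)I_B = 3.62 mA.
V_CE = V_CC − I_C·R_C − I_E·R_E = 12 − 3.58×0.68 − 3.62×0.39 = 8.15 V.
V_CE = 8.15 V > 0.2 V confirms active-region operation.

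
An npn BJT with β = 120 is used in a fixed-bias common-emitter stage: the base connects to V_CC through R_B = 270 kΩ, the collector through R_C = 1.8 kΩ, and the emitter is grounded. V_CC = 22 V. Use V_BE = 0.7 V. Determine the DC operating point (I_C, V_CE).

Base loop: V_CC = I_B·R_B + V_BE, so I_B = (22 − 0.7)/270 kΩ = 0.0789 mA.
In the active region I_C = β·I_B = 120 × 0.0789 = 9.47 mA.
Collector loop: V_CE = V_CC − I_C·R_C = 22 − 9.47×1.8 = 4.96 V.
Since V_CE = 4.96 V > V_CE(sat) ≈ 0.2 V, the transistor is in the active region as assumed.

I_C ≈ 9.5 mA, V_CE ≈ 5 V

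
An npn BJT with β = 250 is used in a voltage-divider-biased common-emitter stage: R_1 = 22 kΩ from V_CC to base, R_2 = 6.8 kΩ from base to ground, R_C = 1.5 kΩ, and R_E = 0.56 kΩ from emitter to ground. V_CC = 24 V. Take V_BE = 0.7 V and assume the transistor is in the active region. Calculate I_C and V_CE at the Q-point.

Thevenize the base divider: V_Th = V_CC·R_2/(R_1+R_2) = 24×6.8/28.8 = 5.67 V, R_Th = R_1‖R_2 = 5.19 kΩ.
Base-emitter loop: V_Th = I_B·R_Th + V_BE + (β+1)I_B·R_E, so I_B = (5.67 − 0.7) / (5.19 + 251×0.56) = 0.0341 mA.
I_C = β·I_B = 250×0.0341 = 8.52 mA, and I_E = (β+1)I_B = 8.55 mA.
V_CE = V_CC − I_C·R_C − I_E·R_E = 24 − 8.52×1.5 − 8.55×0.56 = 6.43 V.
V_CE = 6.43 V > 0.2 V confirms active-region operation.

I_C ≈ 8.5 mA, V_CE ≈ 6.4 V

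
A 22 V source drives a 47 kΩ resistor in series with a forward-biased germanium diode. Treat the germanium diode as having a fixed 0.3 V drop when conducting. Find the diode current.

I ≈ 0.46 mA

KVL around the loop: 22 = V_D + I·R = 0.3 + I × 47 kΩ.
So I = (22 − 0.3) / 47 kΩ = 21.7 / 47 = 0.462 mA.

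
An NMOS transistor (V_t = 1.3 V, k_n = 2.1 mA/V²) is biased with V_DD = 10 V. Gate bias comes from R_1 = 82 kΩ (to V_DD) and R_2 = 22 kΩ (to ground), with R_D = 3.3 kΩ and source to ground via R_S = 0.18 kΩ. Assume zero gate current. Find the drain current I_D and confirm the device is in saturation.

I_D ≈ 0.54 mA

V_G = V_DD·R_2/(R_1+R_2) = 10×22/104 = 2.12 V.
Assume saturation: I_D = (k_n/2)(V_GS − V_t)² with V_GS = V_G − I_D·R_S = 2.12 − 0.18·I_D.
Substituting gives 0.034·I_D² − 1.31·I_D + 0.698 = 0, with roots I_D = 0.541 or 37.9 mA.
The root I_D = 37.9 mA gives V_GS = -4.71 V ≤ V_t, so take I_D = 0.541 mA.
Then V_GS = 2.02 V and V_DS = V_DD − I_D(R_D+R_S) = 10 − 0.541×3.48 = 8.12 V.
Saturation requires V_DS ≥ V_GS − V_t = 0.718 V; 8.12 ≥ 0.718 ✓.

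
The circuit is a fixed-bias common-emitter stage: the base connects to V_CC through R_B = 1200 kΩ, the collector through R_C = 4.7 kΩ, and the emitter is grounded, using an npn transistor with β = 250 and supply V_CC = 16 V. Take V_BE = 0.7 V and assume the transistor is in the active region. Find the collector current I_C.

Base loop: V_CC = I_B·R_B + V_BE, so I_B = (16 − 0.7)/1200 kΩ = 0.0128 mA.
In the active region I_C = β·I_B = 250 × 0.0128 = 3.19 mA.
Collector loop: V_CE = V_CC − I_C·R_C = 16 − 3.19×4.7 = 1.02 V.
Since V_CE = 1.02 V > V_CE(sat) ≈ 0.2 V, the transistor is in the active region as assumed.

I_C ≈ 3.2 mA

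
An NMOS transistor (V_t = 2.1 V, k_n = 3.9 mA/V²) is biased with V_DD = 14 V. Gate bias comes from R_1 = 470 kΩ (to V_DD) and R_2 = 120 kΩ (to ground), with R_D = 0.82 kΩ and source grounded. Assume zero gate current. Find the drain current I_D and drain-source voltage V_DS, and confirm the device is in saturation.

I_D ≈ 1.1 mA, V_DS ≈ 13 V

V_G = V_DD·R_2/(R_1+R_2) = 14×120/590 = 2.85 V. With the source grounded, V_GS = V_G = 2.85 V.
Assume saturation: I_D = (k_n/2)(V_GS − V_t)² = (3.9/2)×(2.85 − 2.1)² = 1.95×0.747² = 1.09 mA.
V_DS = V_DD − I_D·R_D = 14 − 1.09×0.82 = 13.1 V.
Saturation requires V_DS ≥ V_GS − V_t = 0.747 V; 13.1 ≥ 0.747 ✓.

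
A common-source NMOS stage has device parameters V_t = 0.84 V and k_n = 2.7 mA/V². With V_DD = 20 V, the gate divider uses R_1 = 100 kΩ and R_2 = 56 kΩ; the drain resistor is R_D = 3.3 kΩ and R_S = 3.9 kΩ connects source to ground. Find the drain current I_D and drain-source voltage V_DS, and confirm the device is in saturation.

I_D ≈ 1.4 mA, V_DS ≈ 10 V

V_G = V_DD·R_2/(R_1+R_2) = 20×56/156 = 7.18 V.
Assume saturation: I_D = (k_n/2)(V_GS − V_t)² with V_GS = V_G − I_D·R_S = 7.18 − 3.9·I_D.
Substituting gives 20.5·I_D² − 67.8·I_D + 54.3 = 0, with roots I_D = 1.37 or 1.93 mA.
The root I_D = 1.93 mA gives V_GS = -0.356 V ≤ V_t, so take I_D = 1.37 mA.
Then V_GS = 1.85 V and V_DS = V_DD − I_D(R_D+R_S) = 20 − 1.37×7.2 = 10.2 V.
Saturation requires V_DS ≥ V_GS − V_t = 1.01 V; 10.2 ≥ 1.01 ✓.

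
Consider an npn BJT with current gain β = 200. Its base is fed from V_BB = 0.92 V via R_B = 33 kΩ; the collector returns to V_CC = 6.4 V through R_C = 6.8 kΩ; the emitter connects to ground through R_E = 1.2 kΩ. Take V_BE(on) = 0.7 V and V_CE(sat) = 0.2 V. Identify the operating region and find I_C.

Assume active. Base-emitter loop: I_B = (V_BB − V_BE)/(R_B + (β+1)R_E) = (0.92 − 0.7)/(33 + 201×1.2) = 0.000802 mA.
I_C = β·I_B = 200×0.000802 = 0.16 mA.
V_CE = V_CC − I_C·R_C − I_E·R_E = 6.4 − 0.16×6.8 − 0.161×1.2 = 5.12 V > V_CE(sat), so the active-region assumption holds.

active; I_C ≈ 0.16 mA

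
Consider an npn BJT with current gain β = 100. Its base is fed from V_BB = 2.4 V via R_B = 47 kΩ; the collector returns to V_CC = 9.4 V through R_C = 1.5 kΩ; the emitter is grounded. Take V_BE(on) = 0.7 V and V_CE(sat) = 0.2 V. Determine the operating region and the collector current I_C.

Assume active. Base-emitter loop: I_B = (V_BB − V_BE)/R_B = (2.4 − 0.7)/47 = 0.0362 mA.
I_C = β·I_B = 100×0.0362 = 3.62 mA.
V_CE = V_CC − I_C·R_C = 9.4 − 3.62×1.5 = 3.97 V > V_CE(sat), so the active-region assumption holds.

active; I_C ≈ 3.6 mA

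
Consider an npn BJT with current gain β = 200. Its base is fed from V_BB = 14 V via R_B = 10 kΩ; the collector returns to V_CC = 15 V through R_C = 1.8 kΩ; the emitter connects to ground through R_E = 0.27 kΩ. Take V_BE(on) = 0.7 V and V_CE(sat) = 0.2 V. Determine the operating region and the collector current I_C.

Assume active: I_B = (14 − 0.7)/(10 + 201×0.27) = 0.207 mA, I_C = β·I_B = 41.4 mA.
Then V_CE = 15 − 41.4×1.8 − 41.6×0.27 = -70.7 V < 0.2 V — the active assumption fails.
Re-solve with V_CE = 0.2 V. KCL at the emitter: V_E/R_E = (V_BB−0.7−V_E)/R_B + (V_CC−0.2−V_E)/R_C, giving V_E = 2.19 V.
I_C = (V_CC − 0.2 − V_E)/R_C = (14.8 − 2.19)/1.8 = 7 mA.
Check: I_B = (13.3 − 2.19)/10 = 1.11 mA, and β·I_B = 222 mA > I_C, confirming saturation.

saturation; I_C ≈ 7 mA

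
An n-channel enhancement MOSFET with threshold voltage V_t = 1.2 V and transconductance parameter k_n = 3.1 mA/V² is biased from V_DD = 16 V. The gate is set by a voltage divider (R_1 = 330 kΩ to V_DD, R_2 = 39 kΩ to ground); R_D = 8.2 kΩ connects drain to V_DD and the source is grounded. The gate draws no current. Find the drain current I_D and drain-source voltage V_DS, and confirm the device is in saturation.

I_D ≈ 0.37 mA, V_DS ≈ 13 V

V_G = V_DD·R_2/(R_1+R_2) = 16×39/369 = 1.69 V. With the source grounded, V_GS = V_G = 1.69 V.
Assume saturation: I_D = (k_n/2)(V_GS − V_t)² = (3.1/2)×(1.69 − 1.2)² = 1.55×0.491² = 0.374 mA.
V_DS = V_DD − I_D·R_D = 16 − 0.374×8.2 = 12.9 V.
Saturation requires V_DS ≥ V_GS − V_t = 0.491 V; 12.9 ≥ 0.491 ✓.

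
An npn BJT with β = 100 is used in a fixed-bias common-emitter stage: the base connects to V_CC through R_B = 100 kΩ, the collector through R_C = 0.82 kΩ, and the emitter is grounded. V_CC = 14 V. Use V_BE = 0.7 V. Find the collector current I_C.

I_C ≈ 13 mA

Base loop: V_CC = I_B·R_B + V_BE, so I_B = (14 − 0.7)/100 kΩ = 0.133 mA.
In the active region I_C = β·I_B = 100 × 0.133 = 13.3 mA.
Collector loop: V_CE = V_CC − I_C·R_C = 14 − 13.3×0.82 = 3.09 V.
Since V_CE = 3.09 V > V_CE(sat) ≈ 0.2 V, the transistor is in the active region as assumed.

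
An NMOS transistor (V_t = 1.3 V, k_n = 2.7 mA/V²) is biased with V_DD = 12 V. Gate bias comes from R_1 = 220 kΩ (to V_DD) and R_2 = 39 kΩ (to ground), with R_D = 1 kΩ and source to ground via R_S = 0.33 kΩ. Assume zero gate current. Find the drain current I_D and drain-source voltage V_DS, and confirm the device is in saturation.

V_G = V_DD·R_2/(R_1+R_2) = 12×39/259 = 1.81 V.
Assume saturation: I_D = (k_n/2)(V_GS − V_t)² with V_GS = V_G − I_D·R_S = 1.81 − 0.33·I_D.
Substituting gives 0.147·I_D² − 1.45·I_D + 0.347 = 0, with roots I_D = 0.245 or 9.63 mA.
The root I_D = 9.63 mA gives V_GS = -1.37 V ≤ V_t, so take I_D = 0.245 mA.
Then V_GS = 1.73 V and V_DS = V_DD − I_D(R_D+R_S) = 12 − 0.245×1.33 = 11.7 V.
Saturation requires V_DS ≥ V_GS − V_t = 0.426 V; 11.7 ≥ 0.426 ✓.

I_D ≈ 0.25 mA, V_DS ≈ 12 V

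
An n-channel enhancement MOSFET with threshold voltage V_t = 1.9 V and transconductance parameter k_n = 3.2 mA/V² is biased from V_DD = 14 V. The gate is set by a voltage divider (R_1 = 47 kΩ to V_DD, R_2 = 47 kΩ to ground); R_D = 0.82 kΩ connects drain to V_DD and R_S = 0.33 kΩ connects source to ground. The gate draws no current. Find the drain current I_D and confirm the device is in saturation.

V_G = V_DD·R_2/(R_1+R_2) = 14×47/94 = 7 V.
Assume saturation: I_D = (k_n/2)(V_GS − V_t)² with V_GS = V_G − I_D·R_S = 7 − 0.33·I_D.
Substituting gives 0.174·I_D² − 6.39·I_D + 41.6 = 0, with roots I_D = 8.48 or 28.2 mA.
The root I_D = 28.2 mA gives V_GS = -2.3 V ≤ V_t, so take I_D = 8.48 mA.
Then V_GS = 4.2 V and V_DS = V_DD − I_D(R_D+R_S) = 14 − 8.48×1.15 = 4.25 V.
Saturation requires V_DS ≥ V_GS − V_t = 2.3 V; 4.25 ≥ 2.3 ✓.

I_D ≈ 8.5 mA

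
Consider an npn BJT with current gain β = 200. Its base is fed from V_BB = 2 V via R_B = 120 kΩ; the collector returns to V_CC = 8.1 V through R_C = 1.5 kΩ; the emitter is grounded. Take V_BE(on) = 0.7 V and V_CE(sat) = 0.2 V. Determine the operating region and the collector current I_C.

active; I_C ≈ 2.2 mA

Assume active. Base-emitter loop: I_B = (V_BB − V_BE)/R_B = (2 − 0.7)/120 = 0.0108 mA.
I_C = β·I_B = 200×0.0108 = 2.17 mA.
V_CE = V_CC − I_C·R_C = 8.1 − 2.17×1.5 = 4.85 V > V_CE(sat), so the active-region assumption holds.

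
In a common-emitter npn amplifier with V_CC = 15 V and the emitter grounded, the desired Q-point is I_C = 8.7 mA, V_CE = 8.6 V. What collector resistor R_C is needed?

R_C ≈ 0.74 kΩ

Collector loop: V_CC = I_C·R_C + V_CE.
R_C = (V_CC − V_CE)/I_C = (15 − 8.6)/8.7 = 0.736 kΩ.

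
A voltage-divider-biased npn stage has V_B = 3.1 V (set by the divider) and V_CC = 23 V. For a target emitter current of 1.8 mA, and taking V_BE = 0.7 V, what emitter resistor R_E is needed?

V_E = V_B − V_BE = 3.1 − 0.7 = 2.4 V.
R_E = V_E / I_E = 2.4 / 1.8 = 1.33 kΩ.

R_E ≈ 1.3 kΩ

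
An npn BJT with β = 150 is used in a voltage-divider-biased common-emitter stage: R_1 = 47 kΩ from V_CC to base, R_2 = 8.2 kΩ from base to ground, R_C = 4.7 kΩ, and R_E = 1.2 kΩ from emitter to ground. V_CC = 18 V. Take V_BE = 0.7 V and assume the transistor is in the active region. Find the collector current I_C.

Thevenize the base divider: V_Th = V_CC·R_2/(R_1+R_2) = 18×8.2/55.2 = 2.67 V, R_Th = R_1‖R_2 = 6.98 kΩ.
Base-emitter loop: V_Th = I_B·R_Th + V_BE + (β+1)I_B·R_E, so I_B = (2.67 − 0.7) / (6.98 + 151×1.2) = 0.0105 mA.
I_C = β·I_B = 150×0.0105 = 1.57 mA, and I_E = (β+1)I_B = 1.58 mA.
V_CE = V_CC − I_C·R_C − I_E·R_E = 18 − 1.57×4.7 − 1.58×1.2 = 8.7 V.
V_CE = 8.7 V > 0.2 V confirms active-region operation.

I_C ≈ 1.6 mA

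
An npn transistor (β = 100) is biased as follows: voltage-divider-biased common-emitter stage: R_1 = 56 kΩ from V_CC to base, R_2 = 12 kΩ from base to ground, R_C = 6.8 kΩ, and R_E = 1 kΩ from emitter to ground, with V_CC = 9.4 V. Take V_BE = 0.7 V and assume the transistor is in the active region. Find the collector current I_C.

I_C ≈ 0.86 mA

Thevenize the base divider: V_Th = V_CC·R_2/(R_1+R_2) = 9.4×12/68 = 1.66 V, R_Th = R_1‖R_2 = 9.88 kΩ.
Base-emitter loop: V_Th = I_B·R_Th + V_BE + (β+1)I_B·R_E, so I_B = (1.66 − 0.7) / (9.88 + 101×1) = 0.00865 mA.
I_C = β·I_B = 100×0.00865 = 0.865 mA, and I_E = (β+1)I_B = 0.873 mA.
V_CE = V_CC − I_C·R_C − I_E·R_E = 9.4 − 0.865×6.8 − 0.873×1 = 2.65 V.
V_CE = 2.65 V > 0.2 V confirms active-region operation.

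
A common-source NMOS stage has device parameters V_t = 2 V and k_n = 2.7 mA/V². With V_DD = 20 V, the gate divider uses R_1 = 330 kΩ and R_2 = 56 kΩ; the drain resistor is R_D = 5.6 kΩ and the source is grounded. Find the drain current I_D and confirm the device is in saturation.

I_D ≈ 1.1 mA

V_G = V_DD·R_2/(R_1+R_2) = 20×56/386 = 2.9 V. With the source grounded, V_GS = V_G = 2.9 V.
Assume saturation: I_D = (k_n/2)(V_GS − V_t)² = (2.7/2)×(2.9 − 2)² = 1.35×0.902² = 1.1 mA.
V_DS = V_DD − I_D·R_D = 20 − 1.1×5.6 = 13.9 V.
Saturation requires V_DS ≥ V_GS − V_t = 0.902 V; 13.9 ≥ 0.902 ✓.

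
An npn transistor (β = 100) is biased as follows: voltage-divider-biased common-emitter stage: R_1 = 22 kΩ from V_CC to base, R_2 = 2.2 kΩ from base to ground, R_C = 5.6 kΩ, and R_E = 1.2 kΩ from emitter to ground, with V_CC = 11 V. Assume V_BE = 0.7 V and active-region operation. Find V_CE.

V_CE ≈ 9.3 V

Thevenize the base divider: V_Th = V_CC·R_2/(R_1+R_2) = 11×2.2/24.2 = 1 V, R_Th = R_1‖R_2 = 2 kΩ.
Base-emitter loop: V_Th = I_B·R_Th + V_BE + (β+1)I_B·R_E, so I_B = (1 − 0.7) / (2 + 101×1.2) = 0.00244 mA.
I_C = β·I_B = 100×0.00244 = 0.244 mA, and I_E = (β+1)I_B = 0.246 mA.
V_CE = V_CC − I_C·R_C − I_E·R_E = 11 − 0.244×5.6 − 0.246×1.2 = 9.34 V.
V_CE = 9.34 V > 0.2 V confirms active-region operation.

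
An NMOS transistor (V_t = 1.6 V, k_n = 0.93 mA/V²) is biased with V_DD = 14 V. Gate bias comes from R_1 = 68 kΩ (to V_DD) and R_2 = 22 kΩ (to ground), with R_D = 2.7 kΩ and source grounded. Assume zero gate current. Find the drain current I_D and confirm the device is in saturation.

I_D ≈ 1.5 mA

V_G = V_DD·R_2/(R_1+R_2) = 14×22/90 = 3.42 V. With the source grounded, V_GS = V_G = 3.42 V.
Assume saturation: I_D = (k_n/2)(V_GS − V_t)² = (0.93/2)×(3.42 − 1.6)² = 0.465×1.82² = 1.54 mA.
V_DS = V_DD − I_D·R_D = 14 − 1.54×2.7 = 9.83 V.
Saturation requires V_DS ≥ V_GS − V_t = 1.82 V; 9.83 ≥ 1.82 ✓.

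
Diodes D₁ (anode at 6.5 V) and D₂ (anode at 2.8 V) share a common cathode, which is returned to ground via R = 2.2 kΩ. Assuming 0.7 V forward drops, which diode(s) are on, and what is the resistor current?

Only D₁ conducts; I_R ≈ 2.6 mA

Assume both conduct. Then node N would need to be at both 6.5−0.7 = 5.8 V and 2.8−0.7 = 2.1 V, which is impossible.
Assume only D₁ conducts: V_N = 6.5 − 0.7 = 5.8 V, so I_R = 5.8/2.2 = 2.64 mA.
Check D₂: its anode-to-cathode voltage is 2.8 − 5.8 = -3 V < 0.7 V, so it is off. The assumption is consistent.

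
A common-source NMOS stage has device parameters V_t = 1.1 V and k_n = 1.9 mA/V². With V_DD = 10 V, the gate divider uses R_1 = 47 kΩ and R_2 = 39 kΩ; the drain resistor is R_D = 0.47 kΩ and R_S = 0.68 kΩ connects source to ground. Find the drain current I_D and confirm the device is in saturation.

V_G = V_DD·R_2/(R_1+R_2) = 10×39/86 = 4.53 V.
Assume saturation: I_D = (k_n/2)(V_GS − V_t)² with V_GS = V_G − I_D·R_S = 4.53 − 0.68·I_D.
Substituting gives 0.439·I_D² − 5.44·I_D + 11.2 = 0, with roots I_D = 2.61 or 9.77 mA.
The root I_D = 9.77 mA gives V_GS = -2.11 V ≤ V_t, so take I_D = 2.61 mA.
Then V_GS = 2.76 V and V_DS = V_DD − I_D(R_D+R_S) = 10 − 2.61×1.15 = 7 V.
Saturation requires V_DS ≥ V_GS − V_t = 1.66 V; 7 ≥ 1.66 ✓.

I_D ≈ 2.6 mA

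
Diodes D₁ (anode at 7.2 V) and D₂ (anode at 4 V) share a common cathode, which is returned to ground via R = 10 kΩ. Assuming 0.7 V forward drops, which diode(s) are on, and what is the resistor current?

Assume both conduct. Then node N would need to be at both 7.2−0.7 = 6.5 V and 4−0.7 = 3.3 V, which is impossible.
Assume only D₁ conducts: V_N = 7.2 − 0.7 = 6.5 V, so I_R = 6.5/10 = 0.65 mA.
Check D₂: its anode-to-cathode voltage is 4 − 6.5 = -2.5 V < 0.7 V, so it is off. The assumption is consistent.

Only D₁ conducts; I_R ≈ 0.65 mA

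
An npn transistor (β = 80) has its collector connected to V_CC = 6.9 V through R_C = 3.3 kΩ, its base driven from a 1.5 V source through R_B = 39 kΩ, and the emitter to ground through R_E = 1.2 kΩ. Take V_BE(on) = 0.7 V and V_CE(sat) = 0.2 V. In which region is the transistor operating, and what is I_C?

active; I_C ≈ 0.47 mA

Assume active. Base-emitter loop: I_B = (V_BB − V_BE)/(R_B + (β+1)R_E) = (1.5 − 0.7)/(39 + 81×1.2) = 0.00587 mA.
I_C = β·I_B = 80×0.00587 = 0.47 mA.
V_CE = V_CC − I_C·R_C − I_E·R_E = 6.9 − 0.47×3.3 − 0.476×1.2 = 4.78 V > V_CE(sat), so the active-region assumption holds.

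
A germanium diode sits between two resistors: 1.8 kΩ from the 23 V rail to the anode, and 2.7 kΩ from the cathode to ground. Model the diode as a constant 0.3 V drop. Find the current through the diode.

I ≈ 5 mA

The two resistors are in series with the diode, so KVL gives 23 = I·1.8 + 0.3 + I·2.7.
I = (23 − 0.3) / (1.8 + 2.7) kΩ = 22.7 / 4.5 = 5.04 mA.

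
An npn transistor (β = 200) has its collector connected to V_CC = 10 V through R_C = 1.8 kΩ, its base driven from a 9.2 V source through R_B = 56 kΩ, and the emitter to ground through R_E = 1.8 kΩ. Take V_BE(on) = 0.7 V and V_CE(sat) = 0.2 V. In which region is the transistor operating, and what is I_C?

Assume active: I_B = (9.2 − 0.7)/(56 + 201×1.8) = 0.0203 mA, I_C = β·I_B = 4.07 mA.
Then V_CE = 10 − 4.07×1.8 − 4.09×1.8 = -4.68 V < 0.2 V — the active assumption fails.
Re-solve with V_CE = 0.2 V. KCL at the emitter: V_E/R_E = (V_BB−0.7−V_E)/R_B + (V_CC−0.2−V_E)/R_C, giving V_E = 4.96 V.
I_C = (V_CC − 0.2 − V_E)/R_C = (9.8 − 4.96)/1.8 = 2.69 mA.
Check: I_B = (8.5 − 4.96)/56 = 0.0633 mA, and β·I_B = 12.7 mA > I_C, confirming saturation.

saturation; I_C ≈ 2.7 mA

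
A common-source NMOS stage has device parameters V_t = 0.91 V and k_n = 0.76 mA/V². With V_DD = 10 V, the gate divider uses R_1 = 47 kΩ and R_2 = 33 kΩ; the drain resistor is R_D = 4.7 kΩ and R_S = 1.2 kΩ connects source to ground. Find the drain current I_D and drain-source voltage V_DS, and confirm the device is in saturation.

V_G = V_DD·R_2/(R_1+R_2) = 10×33/80 = 4.12 V.
Assume saturation: I_D = (k_n/2)(V_GS − V_t)² with V_GS = V_G − I_D·R_S = 4.12 − 1.2·I_D.
Substituting gives 0.547·I_D² − 3.93·I_D + 3.93 = 0, with roots I_D = 1.2 or 5.99 mA.
The root I_D = 5.99 mA gives V_GS = -3.06 V ≤ V_t, so take I_D = 1.2 mA.
Then V_GS = 2.69 V and V_DS = V_DD − I_D(R_D+R_S) = 10 − 1.2×5.9 = 2.93 V.
Saturation requires V_DS ≥ V_GS − V_t = 1.78 V; 2.93 ≥ 1.78 ✓.

I_D ≈ 1.2 mA, V_DS ≈ 2.9 V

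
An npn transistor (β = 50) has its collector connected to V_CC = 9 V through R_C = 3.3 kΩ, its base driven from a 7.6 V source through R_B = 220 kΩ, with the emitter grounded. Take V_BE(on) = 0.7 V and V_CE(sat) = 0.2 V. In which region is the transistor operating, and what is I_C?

active; I_C ≈ 1.6 mA

Assume active. Base-emitter loop: I_B = (V_BB − V_BE)/R_B = (7.6 − 0.7)/220 = 0.0314 mA.
I_C = β·I_B = 50×0.0314 = 1.57 mA.
V_CE = V_CC − I_C·R_C = 9 − 1.57×3.3 = 3.83 V > V_CE(sat), so the active-region assumption holds.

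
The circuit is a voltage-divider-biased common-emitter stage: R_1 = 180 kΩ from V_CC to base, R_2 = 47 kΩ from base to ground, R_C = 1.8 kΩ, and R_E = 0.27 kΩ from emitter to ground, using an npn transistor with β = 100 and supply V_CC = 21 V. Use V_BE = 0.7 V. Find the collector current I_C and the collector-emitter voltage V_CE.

I_C ≈ 5.7 mA, V_CE ≈ 9.3 V

Thevenize the base divider: V_Th = V_CC·R_2/(R_1+R_2) = 21×47/227 = 4.35 V, R_Th = R_1‖R_2 = 37.3 kΩ.
Base-emitter loop: V_Th = I_B·R_Th + V_BE + (β+1)I_B·R_E, so I_B = (4.35 − 0.7) / (37.3 + 101×0.27) = 0.0565 mA.
I_C = β·I_B = 100×0.0565 = 5.65 mA, and I_E = (β+1)I_B = 5.71 mA.
V_CE = V_CC − I_C·R_C − I_E·R_E = 21 − 5.65×1.8 − 5.71×0.27 = 9.28 V.
V_CE = 9.28 V > 0.2 V confirms active-region operation.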